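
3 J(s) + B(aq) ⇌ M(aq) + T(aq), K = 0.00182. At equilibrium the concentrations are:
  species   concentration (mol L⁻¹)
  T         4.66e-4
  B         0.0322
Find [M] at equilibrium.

(J is a pure solid — omitted from K.)
At equilibrium, K = [M]·[T] / [B] = 0.00182.
([M])·(4.66e-4) / (0.0322) = 0.00182
[M] = 0.126 mol L⁻¹

[M] = 0.126 mol L⁻¹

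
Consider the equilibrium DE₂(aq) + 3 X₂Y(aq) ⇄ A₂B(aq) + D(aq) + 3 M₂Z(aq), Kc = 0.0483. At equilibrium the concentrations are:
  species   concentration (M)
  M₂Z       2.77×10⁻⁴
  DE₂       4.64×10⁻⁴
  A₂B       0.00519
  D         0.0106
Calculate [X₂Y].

[X₂Y] = 3.74×10⁻⁴ M

At equilibrium, Kc = [A₂B]·[D]·[M₂Z]³ / ([DE₂]·[X₂Y]³) = 0.0483.
(0.00519)·(0.0106)·(2.77×10⁻⁴)³ / ((4.64×10⁻⁴)·([X₂Y])³) = 0.0483
[X₂Y]³ = 5.22×10⁻¹¹ ⇒ [X₂Y] = 3.74×10⁻⁴ M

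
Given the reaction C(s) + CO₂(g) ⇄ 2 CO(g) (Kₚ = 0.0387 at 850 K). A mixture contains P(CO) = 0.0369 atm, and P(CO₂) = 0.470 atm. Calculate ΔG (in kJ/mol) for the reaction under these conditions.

(C is a pure solid — omitted from Qₚ.)
Qₚ = P(CO)² / P(CO₂) = (0.0369)² / (0.470) = 0.00290
ΔG = RT ln(Qₚ/Kₚ) = (8.314 J mol⁻¹ K⁻¹)(850 K) × ln(0.00290/0.0387)
   = (7.067 kJ/mol)(-2.591) = -18.3 kJ/mol
ΔG < 0, so the forward reaction is spontaneous (proceeds forward).

ΔG = -18.3 kJ/mol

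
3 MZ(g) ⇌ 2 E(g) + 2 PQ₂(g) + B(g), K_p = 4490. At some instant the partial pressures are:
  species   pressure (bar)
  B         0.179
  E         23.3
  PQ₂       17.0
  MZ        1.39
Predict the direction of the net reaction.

Q_p = P(E)²·P(PQ₂)²·P(B) / P(MZ)³ = (23.3)²·(17.0)²·(0.179) / (1.39)³ = 10500
Q_p = 10500 > K_p = 4490, so the reverse reaction proceeds.

reverse (toward reactants)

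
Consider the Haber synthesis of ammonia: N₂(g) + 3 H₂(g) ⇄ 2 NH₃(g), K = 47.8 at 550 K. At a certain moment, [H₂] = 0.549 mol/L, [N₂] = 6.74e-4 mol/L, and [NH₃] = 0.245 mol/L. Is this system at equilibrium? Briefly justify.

no; Q > K, reaction proceeds in reverse

Q = [NH₃]² / ([N₂]·[H₂]³) = (0.245)² / ((6.74e-4)·(0.549)³) = 538
Q = 538 > K = 47.8: net reverse reaction.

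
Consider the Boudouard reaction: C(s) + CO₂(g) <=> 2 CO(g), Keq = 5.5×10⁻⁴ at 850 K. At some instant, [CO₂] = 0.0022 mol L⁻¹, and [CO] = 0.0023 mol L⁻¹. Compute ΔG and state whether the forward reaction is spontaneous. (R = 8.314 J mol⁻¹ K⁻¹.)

ΔG = 10.4 kJ/mol; the forward reaction is non-spontaneous

(C is a pure solid — omitted from Q.)
Q = [CO]² / [CO₂] = (0.0023)² / (0.0022) = 0.00240
ΔG = RT ln(Q/Keq) = (8.314 J mol⁻¹ K⁻¹)(850 K) × ln(0.00240/5.5×10⁻⁴)
   = (7.067 kJ/mol)(1.473) = 10.4 kJ/mol
ΔG > 0, so the forward reaction is non-spontaneous (proceeds in reverse).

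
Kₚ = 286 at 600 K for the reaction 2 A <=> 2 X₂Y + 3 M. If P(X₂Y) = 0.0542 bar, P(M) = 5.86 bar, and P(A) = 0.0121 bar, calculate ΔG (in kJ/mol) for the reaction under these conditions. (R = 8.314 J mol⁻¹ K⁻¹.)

ΔG = 13.2 kJ/mol

Qₚ = P(X₂Y)²·P(M)³ / P(A)² = (0.0542)²·(5.86)³ / (0.0121)² = 4040
ΔG = RT ln(Qₚ/Kₚ) = (8.314 J mol⁻¹ K⁻¹)(600 K) × ln(4040/286)
   = (4.988 kJ/mol)(2.648) = 13.2 kJ/mol
ΔG > 0, so the forward reaction is non-spontaneous (proceeds in reverse).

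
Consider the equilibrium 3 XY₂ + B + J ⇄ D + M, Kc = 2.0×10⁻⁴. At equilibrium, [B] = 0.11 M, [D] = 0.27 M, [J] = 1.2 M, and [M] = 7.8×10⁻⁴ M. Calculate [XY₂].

At equilibrium, Kc = [D]·[M] / ([XY₂]³·[B]·[J]) = 2.0×10⁻⁴.
(0.27)·(7.8×10⁻⁴) / (([XY₂])³·(0.11)·(1.2)) = 2.0×10⁻⁴
[XY₂]³ = 7.98 ⇒ [XY₂] = 2.0 M

[XY₂] = 2.0 M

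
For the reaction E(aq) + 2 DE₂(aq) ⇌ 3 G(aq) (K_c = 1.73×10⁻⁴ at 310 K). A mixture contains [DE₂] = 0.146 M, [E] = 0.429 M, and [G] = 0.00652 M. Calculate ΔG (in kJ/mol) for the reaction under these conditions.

Q_c = [G]³ / ([E]·[DE₂]²) = (0.00652)³ / ((0.429)·(0.146)²) = 3.03×10⁻⁵
ΔG = RT ln(Q_c/K_c) = (8.314 J mol⁻¹ K⁻¹)(310 K) × ln(3.03×10⁻⁵/1.73×10⁻⁴)
   = (2.577 kJ/mol)(-1.742) = -4.49 kJ/mol
ΔG < 0, so the forward reaction is spontaneous (proceeds forward).

ΔG = -4.49 kJ/mol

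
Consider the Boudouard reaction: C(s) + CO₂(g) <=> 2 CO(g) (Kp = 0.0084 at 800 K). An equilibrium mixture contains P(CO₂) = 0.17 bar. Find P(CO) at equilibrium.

(C is a pure solid — omitted from Kp.)
At equilibrium, Kp = P(CO)² / P(CO₂) = 0.0084.
(P(CO))² / (0.17) = 0.0084
P(CO)² = 0.00143 ⇒ P(CO) = 0.038 bar

P(CO) = 0.038 bar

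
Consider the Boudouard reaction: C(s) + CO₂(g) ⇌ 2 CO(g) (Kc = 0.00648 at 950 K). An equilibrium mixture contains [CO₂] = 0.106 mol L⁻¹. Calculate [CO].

(C is a pure solid — omitted from Kc.)
At equilibrium, Kc = [CO]² / [CO₂] = 0.00648.
([CO])² / (0.106) = 0.00648
[CO]² = 6.87×10⁻⁴ ⇒ [CO] = 0.0262 mol L⁻¹

[CO] = 0.0262 mol L⁻¹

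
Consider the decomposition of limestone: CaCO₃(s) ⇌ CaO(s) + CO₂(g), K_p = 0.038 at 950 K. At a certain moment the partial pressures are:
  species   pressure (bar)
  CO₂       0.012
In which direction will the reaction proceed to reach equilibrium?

to the right

(CaCO₃, CaO are pure solids — omitted from Q_p.)
Q_p = P(CO₂) = 0.012
Q_p = 0.012 < K_p = 0.038, so the forward reaction proceeds.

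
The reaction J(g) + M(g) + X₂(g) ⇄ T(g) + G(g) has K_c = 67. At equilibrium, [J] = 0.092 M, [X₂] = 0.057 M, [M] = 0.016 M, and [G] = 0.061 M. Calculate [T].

At equilibrium, K_c = [T]·[G] / ([J]·[M]·[X₂]) = 67.
([T])·(0.061) / ((0.092)·(0.016)·(0.057)) = 67
[T] = 0.0922 = 0.092 M

[T] = 0.092 M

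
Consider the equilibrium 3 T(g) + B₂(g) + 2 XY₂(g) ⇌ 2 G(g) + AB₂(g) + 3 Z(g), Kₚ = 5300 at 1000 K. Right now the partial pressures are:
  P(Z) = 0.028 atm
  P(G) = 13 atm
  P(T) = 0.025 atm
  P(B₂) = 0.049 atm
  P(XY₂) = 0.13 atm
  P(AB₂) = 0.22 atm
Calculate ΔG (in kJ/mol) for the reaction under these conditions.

Qₚ = P(G)²·P(AB₂)·P(Z)³ / (P(T)³·P(B₂)·P(XY₂)²) = (13)²·(0.22)·(0.028)³ / ((0.025)³·(0.049)·(0.13)²) = 63100
ΔG = RT ln(Qₚ/Kₚ) = (8.314 J mol⁻¹ K⁻¹)(1000 K) × ln(63100/5300)
   = (8.314 kJ/mol)(2.477) = 20.6 kJ/mol
ΔG > 0, so the forward reaction is non-spontaneous (proceeds in reverse).

ΔG = 20.6 kJ/mol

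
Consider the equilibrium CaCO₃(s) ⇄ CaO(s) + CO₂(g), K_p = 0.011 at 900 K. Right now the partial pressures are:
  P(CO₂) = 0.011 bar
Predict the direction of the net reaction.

at equilibrium

(CaCO₃, CaO are pure solids — omitted from Q_p.)
Q_p = P(CO₂) = 0.011
Q_p = 0.011 = K_p, so the system is already at equilibrium.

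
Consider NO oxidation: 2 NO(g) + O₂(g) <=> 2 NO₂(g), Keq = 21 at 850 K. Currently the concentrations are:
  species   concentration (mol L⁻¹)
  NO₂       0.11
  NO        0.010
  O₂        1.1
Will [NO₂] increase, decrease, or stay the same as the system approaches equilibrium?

Q = [NO₂]² / ([NO]²·[O₂]) = (0.11)² / ((0.010)²·(1.1)) = 110
Q = 110 > Keq = 21: net reverse reaction.
NO₂ is a product, so it decreases.

decrease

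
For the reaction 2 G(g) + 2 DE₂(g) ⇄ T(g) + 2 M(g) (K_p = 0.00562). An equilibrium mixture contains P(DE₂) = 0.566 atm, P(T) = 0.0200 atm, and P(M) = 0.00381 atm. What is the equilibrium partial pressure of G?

At equilibrium, K_p = P(T)·P(M)² / (P(G)²·P(DE₂)²) = 0.00562.
(0.0200)·(0.00381)² / ((P(G))²·(0.566)²) = 0.00562
P(G)² = 1.61×10⁻⁴ ⇒ P(G) = 0.0127 atm

P(G) = 0.0127 atm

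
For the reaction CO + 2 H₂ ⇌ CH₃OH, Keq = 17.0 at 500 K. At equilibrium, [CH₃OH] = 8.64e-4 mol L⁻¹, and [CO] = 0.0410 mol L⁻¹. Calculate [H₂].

[H₂] = 0.0352 mol L⁻¹

At equilibrium, Keq = [CH₃OH] / ([CO]·[H₂]²) = 17.0.
(8.64e-4) / ((0.0410)·([H₂])²) = 17.0
[H₂]² = 0.00124 ⇒ [H₂] = 0.0352 mol L⁻¹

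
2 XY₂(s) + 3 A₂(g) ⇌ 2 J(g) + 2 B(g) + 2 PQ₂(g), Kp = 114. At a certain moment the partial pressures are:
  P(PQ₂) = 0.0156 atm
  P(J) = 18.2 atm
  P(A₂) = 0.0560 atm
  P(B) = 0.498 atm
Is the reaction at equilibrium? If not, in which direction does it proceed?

neither direction; the system is at equilibrium

(XY₂ is a pure solid — omitted from Qp.)
Qp = P(J)²·P(B)²·P(PQ₂)² / P(A₂)³ = (18.2)²·(0.498)²·(0.0156)² / (0.0560)³ = 114
Qp = 114 = Kp, so the system is already at equilibrium.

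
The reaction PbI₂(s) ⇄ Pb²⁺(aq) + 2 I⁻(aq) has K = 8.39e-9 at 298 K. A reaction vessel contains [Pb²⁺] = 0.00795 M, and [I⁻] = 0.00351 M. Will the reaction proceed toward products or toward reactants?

(PbI₂ is a pure solid — omitted from Q.)
Q = [Pb²⁺]·[I⁻]² = (0.00795)·(0.00351)² = 9.79e-8
Q = 9.79e-8 > K = 8.39e-9, so the reverse reaction proceeds.

in the reverse direction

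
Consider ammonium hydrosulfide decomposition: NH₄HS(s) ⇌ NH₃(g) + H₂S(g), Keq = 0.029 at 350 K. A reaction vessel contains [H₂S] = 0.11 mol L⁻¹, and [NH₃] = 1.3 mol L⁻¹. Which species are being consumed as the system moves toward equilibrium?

NH₃, H₂S (products)

(NH₄HS is a pure solid — omitted from Q.)
Q = [NH₃]·[H₂S] = (1.3)·(0.11) = 0.14
Q = 0.14 > Keq = 0.029: net reverse reaction.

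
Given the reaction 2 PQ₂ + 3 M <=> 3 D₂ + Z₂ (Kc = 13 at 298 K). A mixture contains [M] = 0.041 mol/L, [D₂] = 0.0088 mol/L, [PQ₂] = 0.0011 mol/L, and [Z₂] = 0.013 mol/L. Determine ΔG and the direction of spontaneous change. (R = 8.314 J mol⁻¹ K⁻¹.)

Qc = [D₂]³·[Z₂] / ([PQ₂]²·[M]³) = (0.0088)³·(0.013) / ((0.0011)²·(0.041)³) = 106
ΔG = RT ln(Qc/Kc) = (8.314 J mol⁻¹ K⁻¹)(298 K) × ln(106/13)
   = (2.478 kJ/mol)(2.098) = 5.20 kJ/mol
ΔG > 0, so the forward reaction is non-spontaneous (proceeds in reverse).

ΔG = 5.20 kJ/mol; the forward reaction is non-spontaneous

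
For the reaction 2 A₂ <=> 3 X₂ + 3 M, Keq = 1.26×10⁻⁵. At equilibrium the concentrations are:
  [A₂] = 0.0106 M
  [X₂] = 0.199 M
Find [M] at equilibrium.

At equilibrium, Keq = [X₂]³·[M]³ / [A₂]² = 1.26×10⁻⁵.
(0.199)³·([M])³ / (0.0106)² = 1.26×10⁻⁵
[M]³ = 1.80×10⁻⁷ ⇒ [M] = 0.00564 M

[M] = 0.00564 M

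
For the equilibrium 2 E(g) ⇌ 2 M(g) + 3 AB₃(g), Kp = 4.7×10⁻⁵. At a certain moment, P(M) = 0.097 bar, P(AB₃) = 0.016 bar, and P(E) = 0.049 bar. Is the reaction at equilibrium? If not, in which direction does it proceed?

Qp = P(M)²·P(AB₃)³ / P(E)² = (0.097)²·(0.016)³ / (0.049)² = 1.6×10⁻⁵
Qp = 1.6×10⁻⁵ < Kp = 4.7×10⁻⁵, so the forward reaction proceeds.

in the forward direction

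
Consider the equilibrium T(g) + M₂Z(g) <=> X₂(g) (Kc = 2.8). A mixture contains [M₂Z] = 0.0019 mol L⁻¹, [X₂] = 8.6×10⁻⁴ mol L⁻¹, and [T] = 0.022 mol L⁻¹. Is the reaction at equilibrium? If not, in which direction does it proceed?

to the left

Qc = [X₂] / ([T]·[M₂Z]) = (8.6×10⁻⁴) / ((0.022)·(0.0019)) = 21
Qc = 21 > Kc = 2.8, so the reverse reaction proceeds.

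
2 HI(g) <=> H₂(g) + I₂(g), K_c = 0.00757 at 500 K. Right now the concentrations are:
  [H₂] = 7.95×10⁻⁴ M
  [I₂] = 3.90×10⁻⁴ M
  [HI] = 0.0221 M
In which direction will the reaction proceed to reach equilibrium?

Q_c = [H₂]·[I₂] / [HI]² = (7.95×10⁻⁴)·(3.90×10⁻⁴) / (0.0221)² = 6.35×10⁻⁴
Q_c = 6.35×10⁻⁴ < K_c = 0.00757, so the forward reaction proceeds.

toward products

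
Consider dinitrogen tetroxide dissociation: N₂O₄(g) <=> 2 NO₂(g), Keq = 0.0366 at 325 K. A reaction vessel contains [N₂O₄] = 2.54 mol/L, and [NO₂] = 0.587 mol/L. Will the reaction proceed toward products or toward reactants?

reverse (toward reactants)

Q = [NO₂]² / [N₂O₄] = (0.587)² / (2.54) = 0.136
Q = 0.136 > Keq = 0.0366, so the reverse reaction proceeds.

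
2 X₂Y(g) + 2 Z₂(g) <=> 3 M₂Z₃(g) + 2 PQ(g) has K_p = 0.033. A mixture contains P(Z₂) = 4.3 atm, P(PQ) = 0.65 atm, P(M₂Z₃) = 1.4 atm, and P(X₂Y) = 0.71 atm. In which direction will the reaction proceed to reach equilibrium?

to the left

Q_p = P(M₂Z₃)³·P(PQ)² / (P(X₂Y)²·P(Z₂)²) = (1.4)³·(0.65)² / ((0.71)²·(4.3)²) = 0.12
Q_p = 0.12 > K_p = 0.033, so the reverse reaction proceeds.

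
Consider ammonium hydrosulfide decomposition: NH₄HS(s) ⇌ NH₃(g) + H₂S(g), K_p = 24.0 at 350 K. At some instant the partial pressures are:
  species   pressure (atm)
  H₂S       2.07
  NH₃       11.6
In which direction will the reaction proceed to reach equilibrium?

(NH₄HS is a pure solid — omitted from Q_p.)
Q_p = P(NH₃)·P(H₂S) = (11.6)·(2.07) = 24.0
Q_p = 24.0 = K_p, so the system is already at equilibrium.

neither direction; the system is at equilibrium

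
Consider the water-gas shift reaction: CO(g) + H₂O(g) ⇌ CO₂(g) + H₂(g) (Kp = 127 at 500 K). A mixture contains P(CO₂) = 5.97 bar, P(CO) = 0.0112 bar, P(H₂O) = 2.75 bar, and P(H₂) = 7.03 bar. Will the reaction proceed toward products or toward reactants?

to the left

Qp = P(CO₂)·P(H₂) / (P(CO)·P(H₂O)) = (5.97)·(7.03) / ((0.0112)·(2.75)) = 1360
Qp = 1360 > Kp = 127, so the reverse reaction proceeds.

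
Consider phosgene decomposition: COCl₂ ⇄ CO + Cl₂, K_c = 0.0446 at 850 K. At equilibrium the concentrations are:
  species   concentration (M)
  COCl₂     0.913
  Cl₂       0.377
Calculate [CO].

[CO] = 0.108 M

At equilibrium, K_c = [CO]·[Cl₂] / [COCl₂] = 0.0446.
([CO])·(0.377) / (0.913) = 0.0446
[CO] = 0.108 M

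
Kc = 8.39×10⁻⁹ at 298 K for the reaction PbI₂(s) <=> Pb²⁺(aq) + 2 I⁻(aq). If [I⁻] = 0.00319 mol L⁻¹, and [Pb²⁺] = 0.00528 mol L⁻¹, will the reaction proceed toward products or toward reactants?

(PbI₂ is a pure solid — omitted from Qc.)
Qc = [Pb²⁺]·[I⁻]² = (0.00528)·(0.00319)² = 5.37×10⁻⁸
Qc = 5.37×10⁻⁸ > Kc = 8.39×10⁻⁹, so the reverse reaction proceeds.

toward reactants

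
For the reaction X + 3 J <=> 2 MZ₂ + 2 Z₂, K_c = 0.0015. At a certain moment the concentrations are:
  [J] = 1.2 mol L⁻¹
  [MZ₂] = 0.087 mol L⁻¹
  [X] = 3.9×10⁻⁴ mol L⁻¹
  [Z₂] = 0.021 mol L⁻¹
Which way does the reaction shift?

Q_c = [MZ₂]²·[Z₂]² / ([X]·[J]³) = (0.087)²·(0.021)² / ((3.9×10⁻⁴)·(1.2)³) = 0.0050
Q_c = 0.0050 > K_c = 0.0015, so the reverse reaction proceeds.

reverse (toward reactants)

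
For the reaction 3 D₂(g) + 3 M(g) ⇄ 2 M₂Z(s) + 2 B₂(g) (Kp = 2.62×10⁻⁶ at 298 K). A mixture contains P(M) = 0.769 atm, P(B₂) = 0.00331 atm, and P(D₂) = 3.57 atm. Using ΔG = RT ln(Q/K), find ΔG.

(M₂Z is a pure solid — omitted from Qp.)
Qp = P(B₂)² / (P(D₂)³·P(M)³) = (0.00331)² / ((3.57)³·(0.769)³) = 5.30×10⁻⁷
ΔG = RT ln(Qp/Kp) = (8.314 J mol⁻¹ K⁻¹)(298 K) × ln(5.30×10⁻⁷/2.62×10⁻⁶)
   = (2.478 kJ/mol)(-1.598) = -3.96 kJ/mol
ΔG < 0, so the forward reaction is spontaneous (proceeds forward).

ΔG = -3.96 kJ/mol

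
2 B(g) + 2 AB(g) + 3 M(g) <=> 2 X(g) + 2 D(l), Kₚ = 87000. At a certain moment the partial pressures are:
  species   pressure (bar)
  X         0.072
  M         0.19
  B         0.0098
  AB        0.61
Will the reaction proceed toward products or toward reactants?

forward (toward products)

(D is a pure liquid — omitted from Qₚ.)
Qₚ = P(X)² / (P(B)²·P(AB)²·P(M)³) = (0.072)² / ((0.0098)²·(0.61)²·(0.19)³) = 21000
Qₚ = 21000 < Kₚ = 87000, so the forward reaction proceeds.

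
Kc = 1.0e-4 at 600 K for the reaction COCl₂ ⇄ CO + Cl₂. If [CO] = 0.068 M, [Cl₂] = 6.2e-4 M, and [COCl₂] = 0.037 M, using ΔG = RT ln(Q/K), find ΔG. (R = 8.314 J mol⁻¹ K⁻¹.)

ΔG = 12.1 kJ/mol

Qc = [CO]·[Cl₂] / [COCl₂] = (0.068)·(6.2e-4) / (0.037) = 0.00114
ΔG = RT ln(Qc/Kc) = (8.314 J mol⁻¹ K⁻¹)(600 K) × ln(0.00114/1.0e-4)
   = (4.988 kJ/mol)(2.434) = 12.1 kJ/mol
ΔG > 0, so the forward reaction is non-spontaneous (proceeds in reverse).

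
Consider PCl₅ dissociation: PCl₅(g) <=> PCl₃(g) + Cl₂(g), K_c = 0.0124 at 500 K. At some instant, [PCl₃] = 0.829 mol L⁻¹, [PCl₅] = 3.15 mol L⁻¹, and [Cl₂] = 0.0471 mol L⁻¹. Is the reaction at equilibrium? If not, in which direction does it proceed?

Q_c = [PCl₃]·[Cl₂] / [PCl₅] = (0.829)·(0.0471) / (3.15) = 0.0124
Q_c = 0.0124 = K_c, so the system is already at equilibrium.

no net change (already at equilibrium)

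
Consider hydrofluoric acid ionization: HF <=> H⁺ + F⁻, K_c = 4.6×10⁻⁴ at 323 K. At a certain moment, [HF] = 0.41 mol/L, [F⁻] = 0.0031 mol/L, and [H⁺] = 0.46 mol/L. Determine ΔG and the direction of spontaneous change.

Q_c = [H⁺]·[F⁻] / [HF] = (0.46)·(0.0031) / (0.41) = 0.00348
ΔG = RT ln(Q_c/K_c) = (8.314 J mol⁻¹ K⁻¹)(323 K) × ln(0.00348/4.6×10⁻⁴)
   = (2.685 kJ/mol)(2.024) = 5.43 kJ/mol
ΔG > 0, so the forward reaction is non-spontaneous (proceeds in reverse).

ΔG = 5.43 kJ/mol; the forward reaction is non-spontaneous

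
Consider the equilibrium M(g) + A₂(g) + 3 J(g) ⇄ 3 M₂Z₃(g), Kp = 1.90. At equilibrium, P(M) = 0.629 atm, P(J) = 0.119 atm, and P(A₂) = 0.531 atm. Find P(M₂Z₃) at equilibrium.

At equilibrium, Kp = P(M₂Z₃)³ / (P(M)·P(A₂)·P(J)³) = 1.90.
(P(M₂Z₃))³ / ((0.629)·(0.531)·(0.119)³) = 1.90
P(M₂Z₃)³ = 0.00107 ⇒ P(M₂Z₃) = 0.102 atm

P(M₂Z₃) = 0.102 atm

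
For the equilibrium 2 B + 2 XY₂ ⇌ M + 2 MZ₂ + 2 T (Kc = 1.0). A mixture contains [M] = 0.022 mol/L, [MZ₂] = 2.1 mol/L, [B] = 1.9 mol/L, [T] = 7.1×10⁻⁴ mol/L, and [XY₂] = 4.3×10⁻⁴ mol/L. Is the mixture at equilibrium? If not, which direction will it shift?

no; Q < K, reaction proceeds forward

Qc = [M]·[MZ₂]²·[T]² / ([B]²·[XY₂]²) = (0.022)·(2.1)²·(7.1×10⁻⁴)² / ((1.9)²·(4.3×10⁻⁴)²) = 0.073
Qc = 0.073 < Kc = 1.0: net forward reaction.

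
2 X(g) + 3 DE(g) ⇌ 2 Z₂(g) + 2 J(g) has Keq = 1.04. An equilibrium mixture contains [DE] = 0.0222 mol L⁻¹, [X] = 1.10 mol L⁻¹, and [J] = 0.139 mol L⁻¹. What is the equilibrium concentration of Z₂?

[Z₂] = 0.0267 mol L⁻¹

At equilibrium, Keq = [Z₂]²·[J]² / ([X]²·[DE]³) = 1.04.
([Z₂])²·(0.139)² / ((1.10)²·(0.0222)³) = 1.04
[Z₂]² = 7.13×10⁻⁴ ⇒ [Z₂] = 0.0267 mol L⁻¹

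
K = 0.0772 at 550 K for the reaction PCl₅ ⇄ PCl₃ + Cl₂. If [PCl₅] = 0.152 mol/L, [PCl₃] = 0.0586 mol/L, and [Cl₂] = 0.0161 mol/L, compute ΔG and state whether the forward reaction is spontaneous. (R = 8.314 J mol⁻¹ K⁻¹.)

Q = [PCl₃]·[Cl₂] / [PCl₅] = (0.0586)·(0.0161) / (0.152) = 0.00621
ΔG = RT ln(Q/K) = (8.314 J mol⁻¹ K⁻¹)(550 K) × ln(0.00621/0.0772)
   = (4.573 kJ/mol)(-2.520) = -11.5 kJ/mol
ΔG < 0, so the forward reaction is spontaneous (proceeds forward).

ΔG = -11.5 kJ/mol; the forward reaction is spontaneous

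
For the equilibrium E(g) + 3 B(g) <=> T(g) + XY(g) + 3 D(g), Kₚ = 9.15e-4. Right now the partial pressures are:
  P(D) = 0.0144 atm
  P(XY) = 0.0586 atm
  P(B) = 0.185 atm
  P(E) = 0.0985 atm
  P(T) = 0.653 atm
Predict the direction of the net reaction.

Qₚ = P(T)·P(XY)·P(D)³ / (P(E)·P(B)³) = (0.653)·(0.0586)·(0.0144)³ / ((0.0985)·(0.185)³) = 1.83e-4
Qₚ = 1.83e-4 < Kₚ = 9.15e-4, so the forward reaction proceeds.

forward (toward products)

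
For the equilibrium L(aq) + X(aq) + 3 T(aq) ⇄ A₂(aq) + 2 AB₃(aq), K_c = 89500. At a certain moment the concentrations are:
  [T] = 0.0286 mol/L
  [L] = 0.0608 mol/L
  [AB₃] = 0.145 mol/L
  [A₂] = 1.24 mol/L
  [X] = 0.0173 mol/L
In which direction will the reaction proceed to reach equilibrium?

reverse (toward reactants)

Q_c = [A₂]·[AB₃]² / ([L]·[X]·[T]³) = (1.24)·(0.145)² / ((0.0608)·(0.0173)·(0.0286)³) = 1.06×10⁶
Q_c = 1.06×10⁶ > K_c = 89500, so the reverse reaction proceeds.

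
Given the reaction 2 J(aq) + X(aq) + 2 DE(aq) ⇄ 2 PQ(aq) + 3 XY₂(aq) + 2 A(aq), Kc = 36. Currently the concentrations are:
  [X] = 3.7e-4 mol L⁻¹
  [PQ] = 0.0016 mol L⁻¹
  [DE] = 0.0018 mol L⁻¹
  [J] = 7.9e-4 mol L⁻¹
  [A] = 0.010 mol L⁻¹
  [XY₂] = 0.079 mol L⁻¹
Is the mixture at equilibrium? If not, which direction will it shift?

no; Q > K, reaction proceeds in reverse

Qc = [PQ]²·[XY₂]³·[A]² / ([J]²·[X]·[DE]²) = (0.0016)²·(0.079)³·(0.010)² / ((7.9e-4)²·(3.7e-4)·(0.0018)²) = 170
Qc = 170 > Kc = 36: net reverse reaction.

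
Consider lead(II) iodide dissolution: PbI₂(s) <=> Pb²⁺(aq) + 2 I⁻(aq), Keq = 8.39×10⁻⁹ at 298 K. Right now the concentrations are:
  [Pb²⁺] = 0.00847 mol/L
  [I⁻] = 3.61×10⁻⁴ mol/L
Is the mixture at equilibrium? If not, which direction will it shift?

no; Q < K, reaction proceeds forward

(PbI₂ is a pure solid — omitted from Q.)
Q = [Pb²⁺]·[I⁻]² = (0.00847)·(3.61×10⁻⁴)² = 1.10×10⁻⁹
Q = 1.10×10⁻⁹ < Keq = 8.39×10⁻⁹: net forward reaction.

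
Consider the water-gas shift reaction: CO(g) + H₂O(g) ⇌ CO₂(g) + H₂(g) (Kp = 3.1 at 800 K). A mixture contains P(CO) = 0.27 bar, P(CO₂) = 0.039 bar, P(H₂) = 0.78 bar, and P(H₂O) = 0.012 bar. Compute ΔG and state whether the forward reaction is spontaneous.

ΔG = 7.37 kJ/mol; the forward reaction is non-spontaneous

Qp = P(CO₂)·P(H₂) / (P(CO)·P(H₂O)) = (0.039)·(0.78) / ((0.27)·(0.012)) = 9.39
ΔG = RT ln(Qp/Kp) = (8.314 J mol⁻¹ K⁻¹)(800 K) × ln(9.39/3.1)
   = (6.651 kJ/mol)(1.108) = 7.37 kJ/mol
ΔG > 0, so the forward reaction is non-spontaneous (proceeds in reverse).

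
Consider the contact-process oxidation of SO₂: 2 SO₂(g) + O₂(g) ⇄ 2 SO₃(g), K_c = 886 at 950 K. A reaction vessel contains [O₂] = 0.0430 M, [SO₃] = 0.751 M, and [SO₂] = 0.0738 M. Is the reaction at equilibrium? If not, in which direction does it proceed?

to the left

Q_c = [SO₃]² / ([SO₂]²·[O₂]) = (0.751)² / ((0.0738)²·(0.0430)) = 2410
Q_c = 2410 > K_c = 886, so the reverse reaction proceeds.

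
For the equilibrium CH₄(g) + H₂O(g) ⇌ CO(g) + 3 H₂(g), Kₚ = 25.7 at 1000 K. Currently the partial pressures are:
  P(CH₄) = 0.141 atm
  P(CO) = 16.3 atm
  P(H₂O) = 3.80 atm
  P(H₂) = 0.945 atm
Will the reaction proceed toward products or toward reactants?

at equilibrium

Qₚ = P(CO)·P(H₂)³ / (P(CH₄)·P(H₂O)) = (16.3)·(0.945)³ / ((0.141)·(3.80)) = 25.7
Qₚ = 25.7 = Kₚ, so the system is already at equilibrium.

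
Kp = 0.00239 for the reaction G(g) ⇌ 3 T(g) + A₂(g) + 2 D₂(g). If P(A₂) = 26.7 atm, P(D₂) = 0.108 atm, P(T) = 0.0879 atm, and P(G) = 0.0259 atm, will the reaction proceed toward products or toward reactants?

Qp = P(T)³·P(A₂)·P(D₂)² / P(G) = (0.0879)³·(26.7)·(0.108)² / (0.0259) = 0.00817
Qp = 0.00817 > Kp = 0.00239, so the reverse reaction proceeds.

to the left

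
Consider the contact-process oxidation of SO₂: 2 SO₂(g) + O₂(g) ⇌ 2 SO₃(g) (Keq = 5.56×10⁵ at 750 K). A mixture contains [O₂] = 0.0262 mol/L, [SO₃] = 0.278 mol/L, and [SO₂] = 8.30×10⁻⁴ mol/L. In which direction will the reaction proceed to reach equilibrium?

to the left

Q = [SO₃]² / ([SO₂]²·[O₂]) = (0.278)² / ((8.30×10⁻⁴)²·(0.0262)) = 4.28×10⁶
Q = 4.28×10⁶ > Keq = 5.56×10⁵, so the reverse reaction proceeds.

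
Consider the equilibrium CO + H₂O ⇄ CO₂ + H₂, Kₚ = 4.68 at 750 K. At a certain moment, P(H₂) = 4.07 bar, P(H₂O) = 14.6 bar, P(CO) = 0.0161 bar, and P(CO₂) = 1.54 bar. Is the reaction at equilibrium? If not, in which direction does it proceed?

toward reactants

Qₚ = P(CO₂)·P(H₂) / (P(CO)·P(H₂O)) = (1.54)·(4.07) / ((0.0161)·(14.6)) = 26.7
Qₚ = 26.7 > Kₚ = 4.68, so the reverse reaction proceeds.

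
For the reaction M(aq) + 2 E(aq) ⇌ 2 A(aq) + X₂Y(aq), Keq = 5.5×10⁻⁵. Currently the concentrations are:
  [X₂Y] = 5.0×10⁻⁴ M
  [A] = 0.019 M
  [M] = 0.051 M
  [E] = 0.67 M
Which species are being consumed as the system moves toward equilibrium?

M, E (reactants)

Q = [A]²·[X₂Y] / ([M]·[E]²) = (0.019)²·(5.0×10⁻⁴) / ((0.051)·(0.67)²) = 7.9×10⁻⁶
Q = 7.9×10⁻⁶ < Keq = 5.5×10⁻⁵: net forward reaction.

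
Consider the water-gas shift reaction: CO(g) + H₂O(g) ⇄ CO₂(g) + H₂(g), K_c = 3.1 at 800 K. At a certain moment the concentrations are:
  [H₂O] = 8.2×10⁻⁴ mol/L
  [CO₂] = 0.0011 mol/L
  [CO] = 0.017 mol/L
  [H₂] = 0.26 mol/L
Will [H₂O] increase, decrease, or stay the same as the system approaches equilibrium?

Q_c = [CO₂]·[H₂] / ([CO]·[H₂O]) = (0.0011)·(0.26) / ((0.017)·(8.2×10⁻⁴)) = 21
Q_c = 21 > K_c = 3.1: net reverse reaction.
H₂O is a reactant, so it increases.

increase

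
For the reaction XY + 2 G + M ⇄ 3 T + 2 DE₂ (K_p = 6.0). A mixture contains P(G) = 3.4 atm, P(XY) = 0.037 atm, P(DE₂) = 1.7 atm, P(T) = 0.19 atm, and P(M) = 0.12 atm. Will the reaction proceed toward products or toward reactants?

in the forward direction

Q_p = P(T)³·P(DE₂)² / (P(XY)·P(G)²·P(M)) = (0.19)³·(1.7)² / ((0.037)·(3.4)²·(0.12)) = 0.39
Q_p = 0.39 < K_p = 6.0, so the forward reaction proceeds.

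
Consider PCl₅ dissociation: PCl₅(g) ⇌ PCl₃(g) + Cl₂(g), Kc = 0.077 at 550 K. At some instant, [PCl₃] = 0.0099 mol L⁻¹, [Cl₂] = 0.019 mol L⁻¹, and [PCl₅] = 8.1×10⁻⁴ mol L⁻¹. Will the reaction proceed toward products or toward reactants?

Qc = [PCl₃]·[Cl₂] / [PCl₅] = (0.0099)·(0.019) / (8.1×10⁻⁴) = 0.23
Qc = 0.23 > Kc = 0.077, so the reverse reaction proceeds.

to the left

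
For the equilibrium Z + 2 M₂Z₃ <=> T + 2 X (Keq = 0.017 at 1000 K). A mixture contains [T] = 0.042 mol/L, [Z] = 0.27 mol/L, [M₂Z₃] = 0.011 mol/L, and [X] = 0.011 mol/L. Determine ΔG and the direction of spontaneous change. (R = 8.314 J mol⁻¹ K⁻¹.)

Q = [T]·[X]² / ([Z]·[M₂Z₃]²) = (0.042)·(0.011)² / ((0.27)·(0.011)²) = 0.156
ΔG = RT ln(Q/Keq) = (8.314 J mol⁻¹ K⁻¹)(1000 K) × ln(0.156/0.017)
   = (8.314 kJ/mol)(2.217) = 18.4 kJ/mol
ΔG > 0, so the forward reaction is non-spontaneous (proceeds in reverse).

ΔG = 18.4 kJ/mol; the forward reaction is non-spontaneous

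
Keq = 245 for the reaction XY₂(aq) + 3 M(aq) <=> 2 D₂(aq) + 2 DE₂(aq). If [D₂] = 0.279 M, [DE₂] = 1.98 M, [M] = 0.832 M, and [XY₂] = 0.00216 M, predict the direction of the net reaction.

Q = [D₂]²·[DE₂]² / ([XY₂]·[M]³) = (0.279)²·(1.98)² / ((0.00216)·(0.832)³) = 245
Q = 245 = Keq, so the system is already at equilibrium.

neither direction; the system is at equilibrium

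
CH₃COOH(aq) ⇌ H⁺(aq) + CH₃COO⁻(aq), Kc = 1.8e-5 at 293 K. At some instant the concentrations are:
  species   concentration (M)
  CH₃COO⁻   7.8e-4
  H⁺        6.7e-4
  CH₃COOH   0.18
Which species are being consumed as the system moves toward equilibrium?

CH₃COOH (reactants)

Qc = [H⁺]·[CH₃COO⁻] / [CH₃COOH] = (6.7e-4)·(7.8e-4) / (0.18) = 2.9e-6
Qc = 2.9e-6 < Kc = 1.8e-5: net forward reaction.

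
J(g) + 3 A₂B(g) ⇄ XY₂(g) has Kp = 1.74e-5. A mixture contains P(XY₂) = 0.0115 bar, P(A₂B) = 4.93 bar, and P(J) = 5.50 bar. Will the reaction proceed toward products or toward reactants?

Qp = P(XY₂) / (P(J)·P(A₂B)³) = (0.0115) / ((5.50)·(4.93)³) = 1.74e-5
Qp = 1.74e-5 = Kp, so the system is already at equilibrium.

at equilibrium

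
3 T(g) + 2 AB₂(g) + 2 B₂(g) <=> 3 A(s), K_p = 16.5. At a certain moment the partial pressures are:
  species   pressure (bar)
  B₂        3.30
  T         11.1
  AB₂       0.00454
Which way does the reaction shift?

(A is a pure solid — omitted from Q_p.)
Q_p = 1 / (P(T)³·P(AB₂)²·P(B₂)²) = 1 / ((11.1)³·(0.00454)²·(3.30)²) = 3.26
Q_p = 3.26 < K_p = 16.5, so the forward reaction proceeds.

in the forward direction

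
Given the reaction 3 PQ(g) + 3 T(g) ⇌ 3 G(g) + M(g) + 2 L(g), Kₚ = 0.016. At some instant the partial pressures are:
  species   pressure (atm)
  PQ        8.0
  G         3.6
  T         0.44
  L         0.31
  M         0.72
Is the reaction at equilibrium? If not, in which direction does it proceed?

reverse (toward reactants)

Qₚ = P(G)³·P(M)·P(L)² / (P(PQ)³·P(T)³) = (3.6)³·(0.72)·(0.31)² / ((8.0)³·(0.44)³) = 0.074
Qₚ = 0.074 > Kₚ = 0.016, so the reverse reaction proceeds.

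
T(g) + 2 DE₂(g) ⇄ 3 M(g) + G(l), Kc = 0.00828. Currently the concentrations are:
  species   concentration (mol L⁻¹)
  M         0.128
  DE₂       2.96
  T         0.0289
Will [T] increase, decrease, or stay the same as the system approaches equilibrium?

stay the same

(G is a pure liquid — omitted from Qc.)
Qc = [M]³ / ([T]·[DE₂]²) = (0.128)³ / ((0.0289)·(2.96)²) = 0.00828
Qc = 0.00828 = Kc; the system is at equilibrium.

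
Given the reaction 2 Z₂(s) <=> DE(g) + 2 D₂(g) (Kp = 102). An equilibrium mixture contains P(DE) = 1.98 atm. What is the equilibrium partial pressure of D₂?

P(D₂) = 7.18 atm

(Z₂ is a pure solid — omitted from Kp.)
At equilibrium, Kp = P(DE)·P(D₂)² = 102.
(1.98)·(P(D₂))² = 102
P(D₂)² = 51.5 ⇒ P(D₂) = 7.18 atm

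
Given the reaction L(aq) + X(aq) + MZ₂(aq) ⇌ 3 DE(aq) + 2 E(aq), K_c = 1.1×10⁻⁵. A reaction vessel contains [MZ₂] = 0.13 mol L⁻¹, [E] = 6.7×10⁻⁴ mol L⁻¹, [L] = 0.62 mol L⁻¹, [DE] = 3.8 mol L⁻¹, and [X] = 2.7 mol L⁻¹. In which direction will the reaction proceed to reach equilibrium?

in the reverse direction

Q_c = [DE]³·[E]² / ([L]·[X]·[MZ₂]) = (3.8)³·(6.7×10⁻⁴)² / ((0.62)·(2.7)·(0.13)) = 1.1×10⁻⁴
Q_c = 1.1×10⁻⁴ > K_c = 1.1×10⁻⁵, so the reverse reaction proceeds.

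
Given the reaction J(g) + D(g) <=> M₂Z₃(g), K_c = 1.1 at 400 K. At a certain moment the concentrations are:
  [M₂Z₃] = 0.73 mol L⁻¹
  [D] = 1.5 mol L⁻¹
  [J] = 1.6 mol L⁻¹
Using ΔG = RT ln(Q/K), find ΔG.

Q_c = [M₂Z₃] / ([J]·[D]) = (0.73) / ((1.6)·(1.5)) = 0.304
ΔG = RT ln(Q_c/K_c) = (8.314 J mol⁻¹ K⁻¹)(400 K) × ln(0.304/1.1)
   = (3.326 kJ/mol)(-1.286) = -4.28 kJ/mol
ΔG < 0, so the forward reaction is spontaneous (proceeds forward).

ΔG = -4.28 kJ/mol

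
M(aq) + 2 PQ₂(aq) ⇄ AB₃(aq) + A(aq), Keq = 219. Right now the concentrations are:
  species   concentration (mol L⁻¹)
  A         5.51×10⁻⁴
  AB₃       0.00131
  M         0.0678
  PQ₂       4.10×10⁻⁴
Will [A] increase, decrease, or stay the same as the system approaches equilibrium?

Q = [AB₃]·[A] / ([M]·[PQ₂]²) = (0.00131)·(5.51×10⁻⁴) / ((0.0678)·(4.10×10⁻⁴)²) = 63.3
Q = 63.3 < Keq = 219: net forward reaction.
A is a product, so it increases.

increase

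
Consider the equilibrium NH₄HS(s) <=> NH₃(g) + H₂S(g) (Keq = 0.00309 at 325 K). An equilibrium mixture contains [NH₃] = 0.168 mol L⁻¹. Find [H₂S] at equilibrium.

[H₂S] = 0.0184 mol L⁻¹

(NH₄HS is a pure solid — omitted from Keq.)
At equilibrium, Keq = [NH₃]·[H₂S] = 0.00309.
(0.168)·([H₂S]) = 0.00309
[H₂S] = 0.0184 mol L⁻¹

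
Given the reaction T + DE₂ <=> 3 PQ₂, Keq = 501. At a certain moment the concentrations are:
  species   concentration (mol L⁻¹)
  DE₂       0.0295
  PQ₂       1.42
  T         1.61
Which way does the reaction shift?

Q = [PQ₂]³ / ([T]·[DE₂]) = (1.42)³ / ((1.61)·(0.0295)) = 60.3
Q = 60.3 < Keq = 501, so the forward reaction proceeds.

in the forward direction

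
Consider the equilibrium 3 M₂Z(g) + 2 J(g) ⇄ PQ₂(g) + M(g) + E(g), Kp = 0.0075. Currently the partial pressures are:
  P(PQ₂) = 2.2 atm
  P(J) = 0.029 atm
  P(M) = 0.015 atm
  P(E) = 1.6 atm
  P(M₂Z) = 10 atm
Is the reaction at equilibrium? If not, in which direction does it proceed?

toward reactants

Qp = P(PQ₂)·P(M)·P(E) / (P(M₂Z)³·P(J)²) = (2.2)·(0.015)·(1.6) / ((10)³·(0.029)²) = 0.063
Qp = 0.063 > Kp = 0.0075, so the reverse reaction proceeds.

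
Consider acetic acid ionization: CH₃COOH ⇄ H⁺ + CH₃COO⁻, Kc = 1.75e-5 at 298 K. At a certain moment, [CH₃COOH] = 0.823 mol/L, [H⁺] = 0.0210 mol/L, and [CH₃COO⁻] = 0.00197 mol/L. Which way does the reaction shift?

in the reverse direction

Qc = [H⁺]·[CH₃COO⁻] / [CH₃COOH] = (0.0210)·(0.00197) / (0.823) = 5.03e-5
Qc = 5.03e-5 > Kc = 1.75e-5, so the reverse reaction proceeds.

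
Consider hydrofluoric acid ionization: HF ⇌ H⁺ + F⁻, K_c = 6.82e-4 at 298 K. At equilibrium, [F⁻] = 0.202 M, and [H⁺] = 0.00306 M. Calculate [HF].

At equilibrium, K_c = [H⁺]·[F⁻] / [HF] = 6.82e-4.
(0.00306)·(0.202) / ([HF]) = 6.82e-4
[HF] = 0.906 M

[HF] = 0.906 M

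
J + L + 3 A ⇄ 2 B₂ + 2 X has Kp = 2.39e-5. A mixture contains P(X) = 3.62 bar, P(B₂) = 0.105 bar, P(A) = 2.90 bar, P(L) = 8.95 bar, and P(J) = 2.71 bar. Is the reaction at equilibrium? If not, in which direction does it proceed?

in the reverse direction

Qp = P(B₂)²·P(X)² / (P(J)·P(L)·P(A)³) = (0.105)²·(3.62)² / ((2.71)·(8.95)·(2.90)³) = 2.44e-4
Qp = 2.44e-4 > Kp = 2.39e-5, so the reverse reaction proceeds.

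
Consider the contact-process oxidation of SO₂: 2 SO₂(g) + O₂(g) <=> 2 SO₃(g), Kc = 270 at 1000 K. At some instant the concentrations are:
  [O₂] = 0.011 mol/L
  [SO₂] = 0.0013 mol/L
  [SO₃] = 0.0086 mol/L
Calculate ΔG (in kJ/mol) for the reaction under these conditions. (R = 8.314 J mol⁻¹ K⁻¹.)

Qc = [SO₃]² / ([SO₂]²·[O₂]) = (0.0086)² / ((0.0013)²·(0.011)) = 3980
ΔG = RT ln(Qc/Kc) = (8.314 J mol⁻¹ K⁻¹)(1000 K) × ln(3980/270)
   = (8.314 kJ/mol)(2.691) = 22.4 kJ/mol
ΔG > 0, so the forward reaction is non-spontaneous (proceeds in reverse).

ΔG = 22.4 kJ/mol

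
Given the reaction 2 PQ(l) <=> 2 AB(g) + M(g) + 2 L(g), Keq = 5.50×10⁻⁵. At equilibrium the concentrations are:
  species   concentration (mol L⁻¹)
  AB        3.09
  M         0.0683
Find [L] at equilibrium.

(PQ is a pure liquid — omitted from Keq.)
At equilibrium, Keq = [AB]²·[M]·[L]² = 5.50×10⁻⁵.
(3.09)²·(0.0683)·([L])² = 5.50×10⁻⁵
[L]² = 8.43×10⁻⁵ ⇒ [L] = 0.00918 mol L⁻¹

[L] = 0.00918 mol L⁻¹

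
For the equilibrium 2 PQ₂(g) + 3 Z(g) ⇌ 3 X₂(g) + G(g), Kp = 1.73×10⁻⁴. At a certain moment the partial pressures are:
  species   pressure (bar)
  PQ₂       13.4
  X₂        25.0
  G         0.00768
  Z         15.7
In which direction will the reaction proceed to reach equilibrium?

Qp = P(X₂)³·P(G) / (P(PQ₂)²·P(Z)³) = (25.0)³·(0.00768) / ((13.4)²·(15.7)³) = 1.73×10⁻⁴
Qp = 1.73×10⁻⁴ = Kp, so the system is already at equilibrium.

neither direction; the system is at equilibrium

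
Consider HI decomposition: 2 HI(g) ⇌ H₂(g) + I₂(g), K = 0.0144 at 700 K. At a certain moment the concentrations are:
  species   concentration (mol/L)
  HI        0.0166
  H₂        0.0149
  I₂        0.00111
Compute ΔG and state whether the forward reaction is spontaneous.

ΔG = 8.31 kJ/mol; the forward reaction is non-spontaneous

Q = [H₂]·[I₂] / [HI]² = (0.0149)·(0.00111) / (0.0166)² = 0.0600
ΔG = RT ln(Q/K) = (8.314 J mol⁻¹ K⁻¹)(700 K) × ln(0.0600/0.0144)
   = (5.820 kJ/mol)(1.427) = 8.31 kJ/mol
ΔG > 0, so the forward reaction is non-spontaneous (proceeds in reverse).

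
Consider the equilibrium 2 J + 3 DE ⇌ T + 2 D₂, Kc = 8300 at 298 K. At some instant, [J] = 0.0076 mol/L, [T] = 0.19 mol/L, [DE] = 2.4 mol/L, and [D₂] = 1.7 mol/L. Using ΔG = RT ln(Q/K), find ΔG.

ΔG = -6.17 kJ/mol

Qc = [T]·[D₂]² / ([J]²·[DE]³) = (0.19)·(1.7)² / ((0.0076)²·(2.4)³) = 688
ΔG = RT ln(Qc/Kc) = (8.314 J mol⁻¹ K⁻¹)(298 K) × ln(688/8300)
   = (2.478 kJ/mol)(-2.490) = -6.17 kJ/mol
ΔG < 0, so the forward reaction is spontaneous (proceeds forward).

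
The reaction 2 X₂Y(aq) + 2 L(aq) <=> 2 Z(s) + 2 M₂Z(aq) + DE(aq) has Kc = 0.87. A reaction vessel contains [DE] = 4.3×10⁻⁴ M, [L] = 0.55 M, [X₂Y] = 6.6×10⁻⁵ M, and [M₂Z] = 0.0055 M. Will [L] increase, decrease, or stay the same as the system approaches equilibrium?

(Z is a pure solid — omitted from Qc.)
Qc = [M₂Z]²·[DE] / ([X₂Y]²·[L]²) = (0.0055)²·(4.3×10⁻⁴) / ((6.6×10⁻⁵)²·(0.55)²) = 9.9
Qc = 9.9 > Kc = 0.87: net reverse reaction.
L is a reactant, so it increases.

increase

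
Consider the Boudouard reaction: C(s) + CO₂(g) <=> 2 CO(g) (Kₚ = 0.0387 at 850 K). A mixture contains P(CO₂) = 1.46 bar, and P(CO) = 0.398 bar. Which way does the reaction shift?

(C is a pure solid — omitted from Qₚ.)
Qₚ = P(CO)² / P(CO₂) = (0.398)² / (1.46) = 0.108
Qₚ = 0.108 > Kₚ = 0.0387, so the reverse reaction proceeds.

in the reverse direction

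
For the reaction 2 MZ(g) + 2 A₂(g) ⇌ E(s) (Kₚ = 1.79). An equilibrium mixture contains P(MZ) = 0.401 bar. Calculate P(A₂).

(E is a pure solid — omitted from Kₚ.)
At equilibrium, Kₚ = 1 / (P(MZ)²·P(A₂)²) = 1.79.
1 / ((0.401)²·(P(A₂))²) = 1.79
P(A₂)² = 3.47 ⇒ P(A₂) = 1.86 bar

P(A₂) = 1.86 bar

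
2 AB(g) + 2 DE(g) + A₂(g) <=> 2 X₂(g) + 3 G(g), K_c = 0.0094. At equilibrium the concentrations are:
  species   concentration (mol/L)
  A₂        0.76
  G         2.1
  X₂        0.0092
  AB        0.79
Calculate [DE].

[DE] = 0.42 mol/L

At equilibrium, K_c = [X₂]²·[G]³ / ([AB]²·[DE]²·[A₂]) = 0.0094.
(0.0092)²·(2.1)³ / ((0.79)²·([DE])²·(0.76)) = 0.0094
[DE]² = 0.176 ⇒ [DE] = 0.42 mol/L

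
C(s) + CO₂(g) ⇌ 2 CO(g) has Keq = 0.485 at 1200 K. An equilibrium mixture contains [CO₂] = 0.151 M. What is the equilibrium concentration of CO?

[CO] = 0.271 M

(C is a pure solid — omitted from Keq.)
At equilibrium, Keq = [CO]² / [CO₂] = 0.485.
([CO])² / (0.151) = 0.485
[CO]² = 0.0732 ⇒ [CO] = 0.271 M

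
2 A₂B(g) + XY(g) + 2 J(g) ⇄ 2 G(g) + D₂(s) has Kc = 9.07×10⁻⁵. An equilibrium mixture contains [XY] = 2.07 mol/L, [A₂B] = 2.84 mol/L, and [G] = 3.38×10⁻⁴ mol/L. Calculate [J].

[J] = 0.00869 mol/L

(D₂ is a pure solid — omitted from Kc.)
At equilibrium, Kc = [G]² / ([A₂B]²·[XY]·[J]²) = 9.07×10⁻⁵.
(3.38×10⁻⁴)² / ((2.84)²·(2.07)·([J])²) = 9.07×10⁻⁵
[J]² = 7.54×10⁻⁵ ⇒ [J] = 0.00869 mol/L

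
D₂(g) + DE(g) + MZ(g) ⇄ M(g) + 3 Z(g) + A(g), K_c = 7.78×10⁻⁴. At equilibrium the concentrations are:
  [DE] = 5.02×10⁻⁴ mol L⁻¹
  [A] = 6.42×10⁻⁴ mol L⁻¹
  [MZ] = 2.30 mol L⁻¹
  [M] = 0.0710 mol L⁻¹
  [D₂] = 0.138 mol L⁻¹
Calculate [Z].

At equilibrium, K_c = [M]·[Z]³·[A] / ([D₂]·[DE]·[MZ]) = 7.78×10⁻⁴.
(0.0710)·([Z])³·(6.42×10⁻⁴) / ((0.138)·(5.02×10⁻⁴)·(2.30)) = 7.78×10⁻⁴
[Z]³ = 0.00272 ⇒ [Z] = 0.140 mol L⁻¹

[Z] = 0.140 mol L⁻¹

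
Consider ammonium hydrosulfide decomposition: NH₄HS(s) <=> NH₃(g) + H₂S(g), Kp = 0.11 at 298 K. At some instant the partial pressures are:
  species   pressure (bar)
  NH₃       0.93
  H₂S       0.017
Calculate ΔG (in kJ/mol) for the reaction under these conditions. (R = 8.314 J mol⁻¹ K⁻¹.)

ΔG = -4.81 kJ/mol

(NH₄HS is a pure solid — omitted from Qp.)
Qp = P(NH₃)·P(H₂S) = (0.93)·(0.017) = 0.0158
ΔG = RT ln(Qp/Kp) = (8.314 J mol⁻¹ K⁻¹)(298 K) × ln(0.0158/0.11)
   = (2.478 kJ/mol)(-1.940) = -4.81 kJ/mol
ΔG < 0, so the forward reaction is spontaneous (proceeds forward).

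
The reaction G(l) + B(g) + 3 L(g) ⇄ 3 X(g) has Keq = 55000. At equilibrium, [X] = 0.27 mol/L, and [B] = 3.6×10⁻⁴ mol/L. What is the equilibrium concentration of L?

(G is a pure liquid — omitted from Keq.)
At equilibrium, Keq = [X]³ / ([B]·[L]³) = 55000.
(0.27)³ / ((3.6×10⁻⁴)·([L])³) = 55000
[L]³ = 9.94×10⁻⁴ ⇒ [L] = 0.10 mol/L

[L] = 0.10 mol/L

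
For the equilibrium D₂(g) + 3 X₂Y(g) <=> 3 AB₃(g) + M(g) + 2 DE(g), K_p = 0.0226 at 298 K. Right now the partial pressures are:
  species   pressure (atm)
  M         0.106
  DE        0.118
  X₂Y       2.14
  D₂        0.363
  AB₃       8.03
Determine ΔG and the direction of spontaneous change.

Q_p = P(AB₃)³·P(M)·P(DE)² / (P(D₂)·P(X₂Y)³) = (8.03)³·(0.106)·(0.118)² / ((0.363)·(2.14)³) = 0.215
ΔG = RT ln(Q_p/K_p) = (8.314 J mol⁻¹ K⁻¹)(298 K) × ln(0.215/0.0226)
   = (2.478 kJ/mol)(2.253) = 5.58 kJ/mol
ΔG > 0, so the forward reaction is non-spontaneous (proceeds in reverse).

ΔG = 5.58 kJ/mol; the forward reaction is non-spontaneous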